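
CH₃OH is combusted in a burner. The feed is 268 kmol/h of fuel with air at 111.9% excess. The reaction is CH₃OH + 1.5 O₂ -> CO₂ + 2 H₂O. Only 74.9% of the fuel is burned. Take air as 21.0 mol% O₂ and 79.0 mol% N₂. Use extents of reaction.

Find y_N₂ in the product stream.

0.724

Stoichiometric O₂ = 1.5 × 268 = 402 kmol/h; O₂ fed = 402 × 2.119 = 851.8 kmol/h.
N₂ fed = 851.8 × 79/21 = 3205 kmol/h.
Fuel reacted = 0.749 × 268 → ξ = 200.7 kmol/h.
Outlet (n = n₀ + ν ξ):
  CH₃OH: 268 − 1(200.7) = 67.27
  O₂: 851.8 − 1.5(200.7) = 550.7
  N₂: 3205 (inert)
  CO₂: 0 + 1(200.7) = 200.7
  H₂O: 0 + 2(200.7) = 401.5
Total out = 4425 kmol/h; y_N₂ = 3205 / 4425 = 0.7242.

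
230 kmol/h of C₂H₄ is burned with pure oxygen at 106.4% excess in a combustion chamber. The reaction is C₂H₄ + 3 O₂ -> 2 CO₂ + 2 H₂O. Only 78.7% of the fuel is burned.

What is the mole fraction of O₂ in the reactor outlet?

Stoichiometric O₂ = 3 × 230 = 690 kmol/h; O₂ fed = 690 × 2.064 = 1424 kmol/h.
Fuel reacted = 0.787 × 230 → ξ = 181 kmol/h.
Outlet (n = n₀ + ν ξ):
  C₂H₄: 230 − 1(181) = 48.99
  O₂: 1424 − 3(181) = 881.1
  CO₂: 0 + 2(181) = 362
  H₂O: 0 + 2(181) = 362
Total out = 1654 kmol/h; y_O₂ = 881.1 / 1654 = 0.5327.

0.533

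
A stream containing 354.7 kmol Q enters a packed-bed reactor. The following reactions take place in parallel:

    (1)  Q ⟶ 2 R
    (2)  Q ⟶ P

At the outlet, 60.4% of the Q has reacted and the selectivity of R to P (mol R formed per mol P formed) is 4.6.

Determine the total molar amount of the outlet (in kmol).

504 kmol

Conversion of Q: Q consumed = 0.604 × 354.7 = 214.2 kmol = 1ξ₁ + 1ξ₂.
Selectivity: 2ξ₁ / (1ξ₂) = 4.6 → ξ₁ = 2.3 ξ₂.
Substitute: (1·2.3 + 1) ξ₂ = 214.2 → ξ₂ = 64.92 kmol, ξ₁ = 149.3 kmol.
Outlet amounts (n = n₀ + Σ ν·ξ):
  Q: 354.7 − 1(149.3) − 1(64.92) = 140.5
  R: 0 + 2(149.3) = 298.6
  P: 0 + 1(64.92) = 64.92
Total out = 140.5 + 298.6 + 64.92 = 504 kmol.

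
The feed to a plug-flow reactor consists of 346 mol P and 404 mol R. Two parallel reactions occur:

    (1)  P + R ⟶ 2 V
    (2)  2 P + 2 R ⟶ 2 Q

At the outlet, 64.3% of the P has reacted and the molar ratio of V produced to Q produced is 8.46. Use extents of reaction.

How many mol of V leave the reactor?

360 mol

Conversion of P: P consumed = 0.643 × 346 = 222.5 mol = 1ξ₁ + 2ξ₂.
Selectivity: 2ξ₁ / (2ξ₂) = 8.46 → ξ₁ = 8.46 ξ₂.
Substitute: (1·8.46 + 2) ξ₂ = 222.5 → ξ₂ = 21.27 mol, ξ₁ = 179.9 mol.
Outlet amounts (n = n₀ + Σ ν·ξ):
  P: 346 − 1(179.9) − 2(21.27) = 123.5
  R: 404 − 1(179.9) − 2(21.27) = 181.5
  V: 0 + 2(179.9) = 359.9
  Q: 0 + 2(21.27) = 42.54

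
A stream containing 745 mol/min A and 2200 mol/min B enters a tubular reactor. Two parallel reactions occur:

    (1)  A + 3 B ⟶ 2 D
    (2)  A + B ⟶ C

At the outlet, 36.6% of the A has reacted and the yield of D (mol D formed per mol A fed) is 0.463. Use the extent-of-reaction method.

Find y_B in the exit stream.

0.633

Yield of D: 2ξ₁ / 745 = 0.463 → ξ₁ = 172.5 mol/min.
Conversion of A: 1ξ₁ + 1ξ₂ = 0.366 × 745 = 272.7 → ξ₂ = 100.2 mol/min.
Outlet amounts (n = n₀ + Σ ν·ξ):
  A: 745 − 1(172.5) − 1(100.2) = 472.3
  B: 2200 − 3(172.5) − 1(100.2) = 1582
  D: 0 + 2(172.5) = 344.9
  C: 0 + 1(100.2) = 100.2
Total out = 2500 mol/min; y_B = 1582 / 2500 = 0.633.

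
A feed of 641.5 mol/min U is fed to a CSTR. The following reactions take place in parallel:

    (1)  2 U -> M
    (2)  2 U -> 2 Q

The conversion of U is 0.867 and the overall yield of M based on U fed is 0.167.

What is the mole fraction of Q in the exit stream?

Yield of M: 1ξ₁ / 641.5 = 0.167 → ξ₁ = 107.1 mol/min.
Conversion of U: 2ξ₁ + 2ξ₂ = 0.867 × 641.5 = 556.2 → ξ₂ = 171 mol/min.
Outlet amounts (n = n₀ + Σ ν·ξ):
  U: 641.5 − 2(107.1) − 2(171) = 85.32
  M: 0 + 1(107.1) = 107.1
  Q: 0 + 2(171) = 341.9
Total out = 534.4 mol/min; y_Q = 341.9 / 534.4 = 0.6399.

0.64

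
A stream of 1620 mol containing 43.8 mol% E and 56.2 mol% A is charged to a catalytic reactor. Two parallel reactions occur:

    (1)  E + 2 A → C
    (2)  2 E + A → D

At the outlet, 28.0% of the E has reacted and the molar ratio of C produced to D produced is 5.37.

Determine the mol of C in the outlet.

145 mol

Conversion of E: E consumed = 0.28 × 709.6 = 198.7 mol = 1ξ₁ + 2ξ₂.
Selectivity: 1ξ₁ / (1ξ₂) = 5.37 → ξ₁ = 5.37 ξ₂.
Substitute: (1·5.37 + 2) ξ₂ = 198.7 → ξ₂ = 26.96 mol, ξ₁ = 144.8 mol.
Outlet amounts (n = n₀ + Σ ν·ξ):
  E: 709.6 − 1(144.8) − 2(26.96) = 510.9
  A: 910.4 − 2(144.8) − 1(26.96) = 594
  C: 0 + 1(144.8) = 144.8
  D: 0 + 1(26.96) = 26.96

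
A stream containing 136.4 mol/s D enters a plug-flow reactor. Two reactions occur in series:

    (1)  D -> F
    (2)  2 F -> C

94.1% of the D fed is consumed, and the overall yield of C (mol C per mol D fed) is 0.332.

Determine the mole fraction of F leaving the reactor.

0.415

Conversion of D: D consumed = 1ξ₁ = 0.941 × 136.4 → ξ₁ = 128.4 mol/s.
Yield of C: 1ξ₂ / 136.4 = 0.332 → ξ₂ = 45.28 mol/s.
Outlet amounts (n = n₀ + Σ ν·ξ):
  D: 136.4 − 1(128.4) = 8.048
  F: 0 + 1(128.4) − 2(45.28) = 37.78
  C: 0 + 1(45.28) = 45.28
Total out = 91.12 mol/s; y_F = 37.78 / 91.12 = 0.4147.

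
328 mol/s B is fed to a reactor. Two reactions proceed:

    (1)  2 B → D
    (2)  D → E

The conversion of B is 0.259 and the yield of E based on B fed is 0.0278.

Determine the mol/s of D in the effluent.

Conversion of B: B consumed = 2ξ₁ = 0.259 × 328 → ξ₁ = 42.48 mol/s.
Yield of E: 1ξ₂ / 328 = 0.0278 → ξ₂ = 9.118 mol/s.
Outlet amounts (n = n₀ + Σ ν·ξ):
  B: 328 − 2(42.48) = 243
  D: 0 + 1(42.48) − 1(9.118) = 33.36
  E: 0 + 1(9.118) = 9.118

33.4 mol/s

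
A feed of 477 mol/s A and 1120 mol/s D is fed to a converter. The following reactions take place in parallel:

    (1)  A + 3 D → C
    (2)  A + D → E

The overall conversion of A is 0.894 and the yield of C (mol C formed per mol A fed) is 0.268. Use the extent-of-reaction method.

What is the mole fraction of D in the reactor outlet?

0.479

Yield of C: 1ξ₁ / 477 = 0.268 → ξ₁ = 127.8 mol/s.
Conversion of A: 1ξ₁ + 1ξ₂ = 0.894 × 477 = 426.4 → ξ₂ = 298.6 mol/s.
Outlet amounts (n = n₀ + Σ ν·ξ):
  A: 477 − 1(127.8) − 1(298.6) = 50.56
  D: 1120 − 3(127.8) − 1(298.6) = 437.9
  C: 0 + 1(127.8) = 127.8
  E: 0 + 1(298.6) = 298.6
Total out = 914.9 mol/s; y_D = 437.9 / 914.9 = 0.4786.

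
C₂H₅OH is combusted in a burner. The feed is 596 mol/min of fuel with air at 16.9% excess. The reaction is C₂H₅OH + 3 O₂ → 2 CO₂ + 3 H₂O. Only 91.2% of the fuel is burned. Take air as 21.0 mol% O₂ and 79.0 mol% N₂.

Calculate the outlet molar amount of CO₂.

1090 mol/min

Stoichiometric O₂ = 3 × 596 = 1788 mol/min; O₂ fed = 1788 × 1.169 = 2090 mol/min.
N₂ fed = 2090 × 79/21 = 7863 mol/min.
Fuel reacted = 0.912 × 596 → ξ = 543.6 mol/min.
Outlet (n = n₀ + ν ξ):
  C₂H₅OH: 596 − 1(543.6) = 52.45
  O₂: 2090 − 3(543.6) = 459.5
  N₂: 7863 (inert)
  CO₂: 0 + 2(543.6) = 1087
  H₂O: 0 + 3(543.6) = 1631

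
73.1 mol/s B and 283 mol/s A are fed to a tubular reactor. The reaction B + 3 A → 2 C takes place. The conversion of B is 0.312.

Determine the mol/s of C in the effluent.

45.6 mol/s

B reacted = 0.312 × 73.1 = 22.81 mol/s; ν_B = −1, so ξ = 22.81/1 = 22.81 mol/s.
Outlet amounts (n = n₀ + ν ξ):
  B: 73.1 − 1(22.81) = 50.29
  A: 283 − 3(22.81) = 214.6
  C: 0 + 2(22.81) = 45.61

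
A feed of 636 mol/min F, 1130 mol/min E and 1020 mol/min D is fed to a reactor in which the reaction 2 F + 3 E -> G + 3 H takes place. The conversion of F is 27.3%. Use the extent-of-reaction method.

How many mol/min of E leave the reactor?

F reacted = 0.273 × 636 = 173.6 mol/min; ν_F = −2, so ξ = 173.6/2 = 86.81 mol/min.
Outlet amounts (n = n₀ + ν ξ):
  F: 636 − 2(86.81) = 462.4
  E: 1130 − 3(86.81) = 869.6
  G: 0 + 1(86.81) = 86.81
  H: 0 + 3(86.81) = 260.4
  D: 1020 (inert)

870 mol/min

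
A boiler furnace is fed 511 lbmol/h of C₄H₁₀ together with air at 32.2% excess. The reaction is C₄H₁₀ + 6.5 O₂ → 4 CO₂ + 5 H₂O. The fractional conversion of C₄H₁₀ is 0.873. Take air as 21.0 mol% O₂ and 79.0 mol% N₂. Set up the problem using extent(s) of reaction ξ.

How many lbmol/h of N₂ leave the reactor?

16500 lbmol/h

Stoichiometric O₂ = 6.5 × 511 = 3322 lbmol/h; O₂ fed = 3322 × 1.322 = 4391 lbmol/h.
N₂ fed = 4391 × 79/21 = 16520 lbmol/h.
Fuel reacted = 0.873 × 511 → ξ = 446.1 lbmol/h.
Outlet (n = n₀ + ν ξ):
  C₄H₁₀: 511 − 1(446.1) = 64.9
  O₂: 4391 − 6.5(446.1) = 1491
  N₂: 16520 (inert)
  CO₂: 0 + 4(446.1) = 1784
  H₂O: 0 + 5(446.1) = 2231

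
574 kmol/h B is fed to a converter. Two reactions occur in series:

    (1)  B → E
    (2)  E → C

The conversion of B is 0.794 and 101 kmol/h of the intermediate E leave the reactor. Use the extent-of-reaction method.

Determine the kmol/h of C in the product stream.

355 kmol/h

Conversion of B: B consumed = 1ξ₁ = 0.794 × 574 → ξ₁ = 455.8 kmol/h.
E balance: n_E = 0 + 1ξ₁ − 1ξ₂ = 101 → ξ₂ = (1·455.8 − 101)/1 = 354.8 kmol/h.
Outlet amounts (n = n₀ + Σ ν·ξ):
  B: 574 − 1(455.8) = 118.2
  E: 0 + 1(455.8) − 1(354.8) = 101
  C: 0 + 1(354.8) = 354.8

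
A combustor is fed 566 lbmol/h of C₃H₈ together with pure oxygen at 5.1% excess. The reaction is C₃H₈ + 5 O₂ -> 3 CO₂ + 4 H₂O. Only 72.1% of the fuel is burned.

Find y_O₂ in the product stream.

0.237

Stoichiometric O₂ = 5 × 566 = 2830 lbmol/h; O₂ fed = 2830 × 1.051 = 2974 lbmol/h.
Fuel reacted = 0.721 × 566 → ξ = 408.1 lbmol/h.
Outlet (n = n₀ + ν ξ):
  C₃H₈: 566 − 1(408.1) = 157.9
  O₂: 2974 − 5(408.1) = 933.9
  CO₂: 0 + 3(408.1) = 1224
  H₂O: 0 + 4(408.1) = 1632
Total out = 3948 lbmol/h; y_O₂ = 933.9 / 3948 = 0.2365.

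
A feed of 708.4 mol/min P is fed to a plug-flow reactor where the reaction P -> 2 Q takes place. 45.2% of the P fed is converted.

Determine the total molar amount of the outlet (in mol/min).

1030 mol/min

P reacted = 0.452 × 708.4 = 320.2 mol/min; ν_P = −1, so ξ = 320.2/1 = 320.2 mol/min.
Outlet amounts (n = n₀ + ν ξ):
  P: 708.4 − 1(320.2) = 388.2
  Q: 0 + 2(320.2) = 640.4
Total out = 388.2 + 640.4 = 1029 mol/min.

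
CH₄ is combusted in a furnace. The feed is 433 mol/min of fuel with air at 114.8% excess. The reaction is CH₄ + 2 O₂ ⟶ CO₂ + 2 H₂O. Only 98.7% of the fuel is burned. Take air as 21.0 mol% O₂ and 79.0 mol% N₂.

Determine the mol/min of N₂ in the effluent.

7000 mol/min

Stoichiometric O₂ = 2 × 433 = 866 mol/min; O₂ fed = 866 × 2.148 = 1860 mol/min.
N₂ fed = 1860 × 79/21 = 6998 mol/min.
Fuel reacted = 0.987 × 433 → ξ = 427.4 mol/min.
Outlet (n = n₀ + ν ξ):
  CH₄: 433 − 1(427.4) = 5.629
  O₂: 1860 − 2(427.4) = 1005
  N₂: 6998 (inert)
  CO₂: 0 + 1(427.4) = 427.4
  H₂O: 0 + 2(427.4) = 854.7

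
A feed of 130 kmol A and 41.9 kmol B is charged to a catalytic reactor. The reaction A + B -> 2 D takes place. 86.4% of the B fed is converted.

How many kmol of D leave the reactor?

B reacted = 0.864 × 41.9 = 36.2 kmol; ν_B = −1, so ξ = 36.2/1 = 36.2 kmol.
Outlet amounts (n = n₀ + ν ξ):
  A: 130 − 1(36.2) = 93.8
  B: 41.9 − 1(36.2) = 5.698
  D: 0 + 2(36.2) = 72.4

72.4 kmol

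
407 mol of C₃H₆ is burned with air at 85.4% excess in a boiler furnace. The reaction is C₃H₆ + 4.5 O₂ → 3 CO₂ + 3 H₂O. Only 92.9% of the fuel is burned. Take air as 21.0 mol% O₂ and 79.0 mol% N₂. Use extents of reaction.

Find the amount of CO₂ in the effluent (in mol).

1130 mol

Stoichiometric O₂ = 4.5 × 407 = 1832 mol; O₂ fed = 1832 × 1.854 = 3396 mol.
N₂ fed = 3396 × 79/21 = 12770 mol.
Fuel reacted = 0.929 × 407 → ξ = 378.1 mol.
Outlet (n = n₀ + ν ξ):
  C₃H₆: 407 − 1(378.1) = 28.9
  O₂: 3396 − 4.5(378.1) = 1694
  N₂: 12770 (inert)
  CO₂: 0 + 3(378.1) = 1134
  H₂O: 0 + 3(378.1) = 1134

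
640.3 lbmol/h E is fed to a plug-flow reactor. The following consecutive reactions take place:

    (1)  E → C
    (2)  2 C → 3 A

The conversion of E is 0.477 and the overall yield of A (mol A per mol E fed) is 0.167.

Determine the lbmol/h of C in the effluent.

Conversion of E: E consumed = 1ξ₁ = 0.477 × 640.3 → ξ₁ = 305.4 lbmol/h.
Yield of A: 3ξ₂ / 640.3 = 0.167 → ξ₂ = 35.64 lbmol/h.
Outlet amounts (n = n₀ + Σ ν·ξ):
  E: 640.3 − 1(305.4) = 334.9
  C: 0 + 1(305.4) − 2(35.64) = 234.1
  A: 0 + 3(35.64) = 106.9

234 lbmol/h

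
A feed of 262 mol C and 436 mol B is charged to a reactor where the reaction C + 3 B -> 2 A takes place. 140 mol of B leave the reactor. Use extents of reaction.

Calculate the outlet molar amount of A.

For B: n = n₀ − 3ξ → 140 = 436 − 3ξ, giving ξ = 98.67 mol.
Outlet amounts (n = n₀ + ν ξ):
  C: 262 − 1(98.67) = 163.3
  B: 436 − 3(98.67) = 140
  A: 0 + 2(98.67) = 197.3

197 mol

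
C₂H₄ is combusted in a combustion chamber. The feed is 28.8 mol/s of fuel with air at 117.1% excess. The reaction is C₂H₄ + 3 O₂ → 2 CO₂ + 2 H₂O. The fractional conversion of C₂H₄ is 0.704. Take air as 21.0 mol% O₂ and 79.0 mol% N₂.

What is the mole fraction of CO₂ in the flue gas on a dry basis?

Stoichiometric O₂ = 3 × 28.8 = 86.4 mol/s; O₂ fed = 86.4 × 2.171 = 187.6 mol/s.
N₂ fed = 187.6 × 79/21 = 705.6 mol/s.
Fuel reacted = 0.704 × 28.8 → ξ = 20.28 mol/s.
Outlet (n = n₀ + ν ξ):
  C₂H₄: 28.8 − 1(20.28) = 8.525
  O₂: 187.6 − 3(20.28) = 126.7
  N₂: 705.6 (inert)
  CO₂: 0 + 2(20.28) = 40.55
  H₂O: 0 + 2(20.28) = 40.55
Dry total = 881.5 mol/s; y_CO₂ (dry) = 40.55 / 881.5 = 0.046.

0.046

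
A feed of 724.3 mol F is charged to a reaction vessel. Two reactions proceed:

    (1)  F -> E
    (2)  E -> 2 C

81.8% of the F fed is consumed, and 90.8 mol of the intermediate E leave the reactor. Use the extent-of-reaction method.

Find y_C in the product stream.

0.818

Conversion of F: F consumed = 1ξ₁ = 0.818 × 724.3 → ξ₁ = 592.5 mol.
E balance: n_E = 0 + 1ξ₁ − 1ξ₂ = 90.8 → ξ₂ = (1·592.5 − 90.8)/1 = 501.7 mol.
Outlet amounts (n = n₀ + Σ ν·ξ):
  F: 724.3 − 1(592.5) = 131.8
  E: 0 + 1(592.5) − 1(501.7) = 90.8
  C: 0 + 2(501.7) = 1003
Total out = 1226 mol; y_C = 1003 / 1226 = 0.8184.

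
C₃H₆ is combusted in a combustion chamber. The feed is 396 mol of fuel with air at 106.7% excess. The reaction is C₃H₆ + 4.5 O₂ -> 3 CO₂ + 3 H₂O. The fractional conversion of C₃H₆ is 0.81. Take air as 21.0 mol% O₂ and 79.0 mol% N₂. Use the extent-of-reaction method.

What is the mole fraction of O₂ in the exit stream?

0.124

Stoichiometric O₂ = 4.5 × 396 = 1782 mol; O₂ fed = 1782 × 2.067 = 3683 mol.
N₂ fed = 3683 × 79/21 = 13860 mol.
Fuel reacted = 0.81 × 396 → ξ = 320.8 mol.
Outlet (n = n₀ + ν ξ):
  C₃H₆: 396 − 1(320.8) = 75.24
  O₂: 3683 − 4.5(320.8) = 2240
  N₂: 13860 (inert)
  CO₂: 0 + 3(320.8) = 962.3
  H₂O: 0 + 3(320.8) = 962.3
Total out = 18100 mol; y_O₂ = 2240 / 18100 = 0.1238.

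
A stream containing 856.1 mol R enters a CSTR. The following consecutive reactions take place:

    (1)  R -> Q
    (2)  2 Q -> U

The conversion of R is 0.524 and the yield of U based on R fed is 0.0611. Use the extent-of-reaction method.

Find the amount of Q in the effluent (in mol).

344 mol

Conversion of R: R consumed = 1ξ₁ = 0.524 × 856.1 → ξ₁ = 448.6 mol.
Yield of U: 1ξ₂ / 856.1 = 0.0611 → ξ₂ = 52.31 mol.
Outlet amounts (n = n₀ + Σ ν·ξ):
  R: 856.1 − 1(448.6) = 407.5
  Q: 0 + 1(448.6) − 2(52.31) = 344
  U: 0 + 1(52.31) = 52.31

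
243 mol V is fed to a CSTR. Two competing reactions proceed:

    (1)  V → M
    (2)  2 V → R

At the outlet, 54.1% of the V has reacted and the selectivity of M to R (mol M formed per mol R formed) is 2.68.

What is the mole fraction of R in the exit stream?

0.131

Conversion of V: V consumed = 0.541 × 243 = 131.5 mol = 1ξ₁ + 2ξ₂.
Selectivity: 1ξ₁ / (1ξ₂) = 2.68 → ξ₁ = 2.68 ξ₂.
Substitute: (1·2.68 + 2) ξ₂ = 131.5 → ξ₂ = 28.09 mol, ξ₁ = 75.28 mol.
Outlet amounts (n = n₀ + Σ ν·ξ):
  V: 243 − 1(75.28) − 2(28.09) = 111.5
  M: 0 + 1(75.28) = 75.28
  R: 0 + 1(28.09) = 28.09
Total out = 214.9 mol; y_R = 28.09 / 214.9 = 0.1307.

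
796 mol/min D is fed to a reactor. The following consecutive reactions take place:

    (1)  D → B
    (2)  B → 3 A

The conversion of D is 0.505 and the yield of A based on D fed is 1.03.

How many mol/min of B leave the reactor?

Conversion of D: D consumed = 1ξ₁ = 0.505 × 796 → ξ₁ = 402 mol/min.
Yield of A: 3ξ₂ / 796 = 1.03 → ξ₂ = 273.3 mol/min.
Outlet amounts (n = n₀ + Σ ν·ξ):
  D: 796 − 1(402) = 394
  B: 0 + 1(402) − 1(273.3) = 128.7
  A: 0 + 3(273.3) = 819.9

129 mol/min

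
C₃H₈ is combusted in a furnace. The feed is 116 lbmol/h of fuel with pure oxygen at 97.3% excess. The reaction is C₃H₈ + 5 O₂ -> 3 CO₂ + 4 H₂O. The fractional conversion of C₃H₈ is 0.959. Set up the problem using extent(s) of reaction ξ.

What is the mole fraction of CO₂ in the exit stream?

0.243

Stoichiometric O₂ = 5 × 116 = 580 lbmol/h; O₂ fed = 580 × 1.973 = 1144 lbmol/h.
Fuel reacted = 0.959 × 116 → ξ = 111.2 lbmol/h.
Outlet (n = n₀ + ν ξ):
  C₃H₈: 116 − 1(111.2) = 4.756
  O₂: 1144 − 5(111.2) = 588.1
  CO₂: 0 + 3(111.2) = 333.7
  H₂O: 0 + 4(111.2) = 445
Total out = 1372 lbmol/h; y_CO₂ = 333.7 / 1372 = 0.2433.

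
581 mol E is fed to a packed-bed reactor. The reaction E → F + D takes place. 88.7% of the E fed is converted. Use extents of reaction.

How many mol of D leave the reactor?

E reacted = 0.887 × 581 = 515.3 mol; ν_E = −1, so ξ = 515.3/1 = 515.3 mol.
Outlet amounts (n = n₀ + ν ξ):
  E: 581 − 1(515.3) = 65.65
  F: 0 + 1(515.3) = 515.3
  D: 0 + 1(515.3) = 515.3

515 mol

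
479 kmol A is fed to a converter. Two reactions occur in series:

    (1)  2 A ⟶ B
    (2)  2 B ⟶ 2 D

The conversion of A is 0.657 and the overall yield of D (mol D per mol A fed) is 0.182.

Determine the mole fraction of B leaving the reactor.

0.218

Conversion of A: A consumed = 2ξ₁ = 0.657 × 479 → ξ₁ = 157.4 kmol.
Yield of D: 2ξ₂ / 479 = 0.182 → ξ₂ = 43.59 kmol.
Outlet amounts (n = n₀ + Σ ν·ξ):
  A: 479 − 2(157.4) = 164.3
  B: 0 + 1(157.4) − 2(43.59) = 70.17
  D: 0 + 2(43.59) = 87.18
Total out = 321.6 kmol; y_B = 70.17 / 321.6 = 0.2182.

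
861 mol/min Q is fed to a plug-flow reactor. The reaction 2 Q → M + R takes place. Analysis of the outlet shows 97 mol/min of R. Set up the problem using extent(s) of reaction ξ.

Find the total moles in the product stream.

861 mol/min

For R: n = n₀ + 1ξ → 97 = 0 + 1ξ, giving ξ = 97 mol/min.
Outlet amounts (n = n₀ + ν ξ):
  Q: 861 − 2(97) = 667
  M: 0 + 1(97) = 97
  R: 0 + 1(97) = 97
Total out = 667 + 97 + 97 = 861 mol/min.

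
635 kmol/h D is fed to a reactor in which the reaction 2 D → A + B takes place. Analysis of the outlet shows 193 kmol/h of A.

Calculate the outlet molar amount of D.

For A: n = n₀ + 1ξ → 193 = 0 + 1ξ, giving ξ = 193 kmol/h.
Outlet amounts (n = n₀ + ν ξ):
  D: 635 − 2(193) = 249
  A: 0 + 1(193) = 193
  B: 0 + 1(193) = 193

249 kmol/h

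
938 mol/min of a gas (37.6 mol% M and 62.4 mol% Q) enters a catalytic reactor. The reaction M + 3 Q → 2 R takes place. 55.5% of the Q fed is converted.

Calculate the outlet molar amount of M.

Q reacted = 0.555 × 585.3 = 324.8 mol/min; ν_Q = −3, so ξ = 324.8/3 = 108.3 mol/min.
Outlet amounts (n = n₀ + ν ξ):
  M: 352.7 − 1(108.3) = 244.4
  Q: 585.3 − 3(108.3) = 260.5
  R: 0 + 2(108.3) = 216.6

244 mol/min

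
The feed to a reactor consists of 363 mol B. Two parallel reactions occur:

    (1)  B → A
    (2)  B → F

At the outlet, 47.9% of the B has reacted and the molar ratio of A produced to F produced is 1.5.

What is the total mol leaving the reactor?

363 mol

Conversion of B: B consumed = 0.479 × 363 = 173.9 mol = 1ξ₁ + 1ξ₂.
Selectivity: 1ξ₁ / (1ξ₂) = 1.5 → ξ₁ = 1.5 ξ₂.
Substitute: (1·1.5 + 1) ξ₂ = 173.9 → ξ₂ = 69.55 mol, ξ₁ = 104.3 mol.
Outlet amounts (n = n₀ + Σ ν·ξ):
  B: 363 − 1(104.3) − 1(69.55) = 189.1
  A: 0 + 1(104.3) = 104.3
  F: 0 + 1(69.55) = 69.55
Total out = 189.1 + 104.3 + 69.55 = 363 mol.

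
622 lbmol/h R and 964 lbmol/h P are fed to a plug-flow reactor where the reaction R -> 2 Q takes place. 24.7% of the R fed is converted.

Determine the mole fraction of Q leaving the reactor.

0.177

R reacted = 0.247 × 622 = 153.6 lbmol/h; ν_R = −1, so ξ = 153.6/1 = 153.6 lbmol/h.
Outlet amounts (n = n₀ + ν ξ):
  R: 622 − 1(153.6) = 468.4
  Q: 0 + 2(153.6) = 307.3
  P: 964 (inert)
Total out = 1740 lbmol/h; y_Q = 307.3 / 1740 = 0.1766.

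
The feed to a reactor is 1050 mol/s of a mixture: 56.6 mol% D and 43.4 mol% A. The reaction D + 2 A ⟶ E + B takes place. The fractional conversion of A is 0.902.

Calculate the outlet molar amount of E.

A reacted = 0.902 × 455.7 = 411 mol/s; ν_A = −2, so ξ = 411/2 = 205.5 mol/s.
Outlet amounts (n = n₀ + ν ξ):
  D: 594.3 − 1(205.5) = 388.8
  A: 455.7 − 2(205.5) = 44.66
  E: 0 + 1(205.5) = 205.5
  B: 0 + 1(205.5) = 205.5

206 mol/s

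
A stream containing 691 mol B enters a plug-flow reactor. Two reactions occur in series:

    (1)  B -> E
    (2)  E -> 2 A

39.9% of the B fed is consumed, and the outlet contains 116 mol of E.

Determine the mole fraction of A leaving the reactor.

0.375

Conversion of B: B consumed = 1ξ₁ = 0.399 × 691 → ξ₁ = 275.7 mol.
E balance: n_E = 0 + 1ξ₁ − 1ξ₂ = 116 → ξ₂ = (1·275.7 − 116)/1 = 159.7 mol.
Outlet amounts (n = n₀ + Σ ν·ξ):
  B: 691 − 1(275.7) = 415.3
  E: 0 + 1(275.7) − 1(159.7) = 116
  A: 0 + 2(159.7) = 319.4
Total out = 850.7 mol; y_A = 319.4 / 850.7 = 0.3755.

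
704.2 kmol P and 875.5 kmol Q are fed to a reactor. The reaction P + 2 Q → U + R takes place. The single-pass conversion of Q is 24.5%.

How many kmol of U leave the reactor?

Q reacted = 0.245 × 875.5 = 214.5 kmol; ν_Q = −2, so ξ = 214.5/2 = 107.2 kmol.
Outlet amounts (n = n₀ + ν ξ):
  P: 704.2 − 1(107.2) = 597
  Q: 875.5 − 2(107.2) = 661
  U: 0 + 1(107.2) = 107.2
  R: 0 + 1(107.2) = 107.2

107 kmol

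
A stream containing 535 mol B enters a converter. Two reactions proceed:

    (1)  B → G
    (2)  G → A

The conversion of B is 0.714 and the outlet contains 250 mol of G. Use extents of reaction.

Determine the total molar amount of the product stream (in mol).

535 mol

Conversion of B: B consumed = 1ξ₁ = 0.714 × 535 → ξ₁ = 382 mol.
G balance: n_G = 0 + 1ξ₁ − 1ξ₂ = 250 → ξ₂ = (1·382 − 250)/1 = 132 mol.
Outlet amounts (n = n₀ + Σ ν·ξ):
  B: 535 − 1(382) = 153
  G: 0 + 1(382) − 1(132) = 250
  A: 0 + 1(132) = 132
Total out = 153 + 250 + 132 = 535 mol.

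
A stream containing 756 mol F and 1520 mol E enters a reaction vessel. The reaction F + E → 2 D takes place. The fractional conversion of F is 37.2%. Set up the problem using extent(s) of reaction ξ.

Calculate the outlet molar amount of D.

F reacted = 0.372 × 756 = 281.2 mol; ν_F = −1, so ξ = 281.2/1 = 281.2 mol.
Outlet amounts (n = n₀ + ν ξ):
  F: 756 − 1(281.2) = 474.8
  E: 1520 − 1(281.2) = 1239
  D: 0 + 2(281.2) = 562.5

562 mol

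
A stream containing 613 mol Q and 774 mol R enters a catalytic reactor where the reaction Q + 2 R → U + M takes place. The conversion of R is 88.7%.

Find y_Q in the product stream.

R reacted = 0.887 × 774 = 686.5 mol; ν_R = −2, so ξ = 686.5/2 = 343.3 mol.
Outlet amounts (n = n₀ + ν ξ):
  Q: 613 − 1(343.3) = 269.7
  R: 774 − 2(343.3) = 87.46
  U: 0 + 1(343.3) = 343.3
  M: 0 + 1(343.3) = 343.3
Total out = 1044 mol; y_Q = 269.7 / 1044 = 0.2584.

0.258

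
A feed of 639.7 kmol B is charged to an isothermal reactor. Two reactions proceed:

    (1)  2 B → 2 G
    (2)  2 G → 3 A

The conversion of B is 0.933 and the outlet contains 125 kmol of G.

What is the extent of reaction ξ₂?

ξ₂ = 236 kmol

Conversion of B: B consumed = 2ξ₁ = 0.933 × 639.7 → ξ₁ = 298.4 kmol.
G balance: n_G = 0 + 2ξ₁ − 2ξ₂ = 125 → ξ₂ = (2·298.4 − 125)/2 = 235.9 kmol.
Outlet amounts (n = n₀ + Σ ν·ξ):
  B: 639.7 − 2(298.4) = 42.86
  G: 0 + 2(298.4) − 2(235.9) = 125
  A: 0 + 3(235.9) = 707.8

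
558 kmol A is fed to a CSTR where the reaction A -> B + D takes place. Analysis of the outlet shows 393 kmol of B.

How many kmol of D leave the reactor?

393 kmol

For B: n = n₀ + 1ξ → 393 = 0 + 1ξ, giving ξ = 393 kmol.
Outlet amounts (n = n₀ + ν ξ):
  A: 558 − 1(393) = 165
  B: 0 + 1(393) = 393
  D: 0 + 1(393) = 393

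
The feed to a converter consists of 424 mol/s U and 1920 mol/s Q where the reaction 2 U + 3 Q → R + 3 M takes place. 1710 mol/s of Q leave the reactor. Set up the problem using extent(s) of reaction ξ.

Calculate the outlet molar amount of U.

For Q: n = n₀ − 3ξ → 1710 = 1920 − 3ξ, giving ξ = 70 mol/s.
Outlet amounts (n = n₀ + ν ξ):
  U: 424 − 2(70) = 284
  Q: 1920 − 3(70) = 1710
  R: 0 + 1(70) = 70
  M: 0 + 3(70) = 210

284 mol/s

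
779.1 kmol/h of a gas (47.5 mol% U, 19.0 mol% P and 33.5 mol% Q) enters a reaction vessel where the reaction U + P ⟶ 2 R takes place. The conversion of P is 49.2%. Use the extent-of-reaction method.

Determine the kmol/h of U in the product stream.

297 kmol/h

P reacted = 0.492 × 148 = 72.83 kmol/h; ν_P = −1, so ξ = 72.83/1 = 72.83 kmol/h.
Outlet amounts (n = n₀ + ν ξ):
  U: 370.1 − 1(72.83) = 297.2
  P: 148 − 1(72.83) = 75.2
  R: 0 + 2(72.83) = 145.7
  Q: 261 (inert)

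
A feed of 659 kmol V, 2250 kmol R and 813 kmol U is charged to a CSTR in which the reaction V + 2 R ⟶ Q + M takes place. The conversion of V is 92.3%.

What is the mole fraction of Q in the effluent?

0.195

V reacted = 0.923 × 659 = 608.3 kmol; ν_V = −1, so ξ = 608.3/1 = 608.3 kmol.
Outlet amounts (n = n₀ + ν ξ):
  V: 659 − 1(608.3) = 50.74
  R: 2250 − 2(608.3) = 1033
  Q: 0 + 1(608.3) = 608.3
  M: 0 + 1(608.3) = 608.3
  U: 813 (inert)
Total out = 3114 kmol; y_Q = 608.3 / 3114 = 0.1953.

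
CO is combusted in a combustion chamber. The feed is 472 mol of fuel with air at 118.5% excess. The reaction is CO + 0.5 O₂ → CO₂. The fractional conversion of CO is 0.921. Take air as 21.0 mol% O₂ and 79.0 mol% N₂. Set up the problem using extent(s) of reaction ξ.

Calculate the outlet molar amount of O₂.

Stoichiometric O₂ = 0.5 × 472 = 236 mol; O₂ fed = 236 × 2.185 = 515.7 mol.
N₂ fed = 515.7 × 79/21 = 1940 mol.
Fuel reacted = 0.921 × 472 → ξ = 434.7 mol.
Outlet (n = n₀ + ν ξ):
  CO: 472 − 1(434.7) = 37.29
  O₂: 515.7 − 0.5(434.7) = 298.3
  N₂: 1940 (inert)
  CO₂: 0 + 1(434.7) = 434.7

298 mol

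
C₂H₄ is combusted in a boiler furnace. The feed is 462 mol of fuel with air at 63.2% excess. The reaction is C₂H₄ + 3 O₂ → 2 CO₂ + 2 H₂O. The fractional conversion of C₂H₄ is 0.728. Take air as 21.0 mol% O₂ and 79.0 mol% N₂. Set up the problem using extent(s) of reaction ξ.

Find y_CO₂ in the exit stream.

0.0599

Stoichiometric O₂ = 3 × 462 = 1386 mol; O₂ fed = 1386 × 1.632 = 2262 mol.
N₂ fed = 2262 × 79/21 = 8509 mol.
Fuel reacted = 0.728 × 462 → ξ = 336.3 mol.
Outlet (n = n₀ + ν ξ):
  C₂H₄: 462 − 1(336.3) = 125.7
  O₂: 2262 − 3(336.3) = 1253
  N₂: 8509 (inert)
  CO₂: 0 + 2(336.3) = 672.7
  H₂O: 0 + 2(336.3) = 672.7
Total out = 11230 mol; y_CO₂ = 672.7 / 11230 = 0.05988.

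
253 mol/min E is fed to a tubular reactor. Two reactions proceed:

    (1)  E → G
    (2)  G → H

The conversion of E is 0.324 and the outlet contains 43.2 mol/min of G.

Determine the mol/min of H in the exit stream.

38.8 mol/min

Conversion of E: E consumed = 1ξ₁ = 0.324 × 253 → ξ₁ = 81.97 mol/min.
G balance: n_G = 0 + 1ξ₁ − 1ξ₂ = 43.2 → ξ₂ = (1·81.97 − 43.2)/1 = 38.77 mol/min.
Outlet amounts (n = n₀ + Σ ν·ξ):
  E: 253 − 1(81.97) = 171
  G: 0 + 1(81.97) − 1(38.77) = 43.2
  H: 0 + 1(38.77) = 38.77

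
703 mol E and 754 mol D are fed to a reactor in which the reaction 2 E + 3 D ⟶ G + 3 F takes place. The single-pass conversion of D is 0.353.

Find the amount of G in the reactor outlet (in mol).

D reacted = 0.353 × 754 = 266.2 mol; ν_D = −3, so ξ = 266.2/3 = 88.72 mol.
Outlet amounts (n = n₀ + ν ξ):
  E: 703 − 2(88.72) = 525.6
  D: 754 − 3(88.72) = 487.8
  G: 0 + 1(88.72) = 88.72
  F: 0 + 3(88.72) = 266.2

88.7 mol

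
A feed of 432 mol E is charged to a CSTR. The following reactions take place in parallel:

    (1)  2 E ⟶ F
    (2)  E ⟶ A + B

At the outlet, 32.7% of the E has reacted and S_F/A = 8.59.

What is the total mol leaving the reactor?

Conversion of E: E consumed = 0.327 × 432 = 141.3 mol = 2ξ₁ + 1ξ₂.
Selectivity: 1ξ₁ / (1ξ₂) = 8.59 → ξ₁ = 8.59 ξ₂.
Substitute: (2·8.59 + 1) ξ₂ = 141.3 → ξ₂ = 7.77 mol, ξ₁ = 66.75 mol.
Outlet amounts (n = n₀ + Σ ν·ξ):
  E: 432 − 2(66.75) − 1(7.77) = 290.7
  F: 0 + 1(66.75) = 66.75
  A: 0 + 1(7.77) = 7.77
  B: 0 + 1(7.77) = 7.77
Total out = 290.7 + 66.75 + 7.77 + 7.77 = 373 mol.

373 mol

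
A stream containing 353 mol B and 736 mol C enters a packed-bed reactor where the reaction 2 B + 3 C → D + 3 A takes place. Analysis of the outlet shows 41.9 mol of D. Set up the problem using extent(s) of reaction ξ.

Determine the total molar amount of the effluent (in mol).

For D: n = n₀ + 1ξ → 41.9 = 0 + 1ξ, giving ξ = 41.9 mol.
Outlet amounts (n = n₀ + ν ξ):
  B: 353 − 2(41.9) = 269.2
  C: 736 − 3(41.9) = 610.3
  D: 0 + 1(41.9) = 41.9
  A: 0 + 3(41.9) = 125.7
Total out = 269.2 + 610.3 + 41.9 + 125.7 = 1047 mol.

1050 mol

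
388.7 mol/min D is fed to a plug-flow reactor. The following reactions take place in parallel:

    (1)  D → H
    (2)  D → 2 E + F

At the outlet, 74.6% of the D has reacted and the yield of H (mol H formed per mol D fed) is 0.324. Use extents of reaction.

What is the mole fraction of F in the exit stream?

Yield of H: 1ξ₁ / 388.7 = 0.324 → ξ₁ = 125.9 mol/min.
Conversion of D: 1ξ₁ + 1ξ₂ = 0.746 × 388.7 = 290 → ξ₂ = 164 mol/min.
Outlet amounts (n = n₀ + Σ ν·ξ):
  D: 388.7 − 1(125.9) − 1(164) = 98.73
  H: 0 + 1(125.9) = 125.9
  E: 0 + 2(164) = 328.1
  F: 0 + 1(164) = 164
Total out = 716.8 mol/min; y_F = 164 / 716.8 = 0.2289.

0.229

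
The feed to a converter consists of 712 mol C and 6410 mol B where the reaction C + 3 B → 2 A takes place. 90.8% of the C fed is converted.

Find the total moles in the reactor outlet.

C reacted = 0.908 × 712 = 646.5 mol; ν_C = −1, so ξ = 646.5/1 = 646.5 mol.
Outlet amounts (n = n₀ + ν ξ):
  C: 712 − 1(646.5) = 65.5
  B: 6410 − 3(646.5) = 4471
  A: 0 + 2(646.5) = 1293
Total out = 65.5 + 4471 + 1293 = 5829 mol.

5830 mol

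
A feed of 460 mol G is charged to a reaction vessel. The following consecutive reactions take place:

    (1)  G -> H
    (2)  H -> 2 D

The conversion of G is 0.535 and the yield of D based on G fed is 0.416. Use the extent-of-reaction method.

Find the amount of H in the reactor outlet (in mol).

Conversion of G: G consumed = 1ξ₁ = 0.535 × 460 → ξ₁ = 246.1 mol.
Yield of D: 2ξ₂ / 460 = 0.416 → ξ₂ = 95.68 mol.
Outlet amounts (n = n₀ + Σ ν·ξ):
  G: 460 − 1(246.1) = 213.9
  H: 0 + 1(246.1) − 1(95.68) = 150.4
  D: 0 + 2(95.68) = 191.4

150 mol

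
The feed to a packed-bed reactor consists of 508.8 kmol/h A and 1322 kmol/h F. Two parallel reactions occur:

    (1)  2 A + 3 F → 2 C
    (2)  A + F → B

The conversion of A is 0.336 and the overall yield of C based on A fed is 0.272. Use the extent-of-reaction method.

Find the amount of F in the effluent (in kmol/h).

Yield of C: 2ξ₁ / 508.8 = 0.272 → ξ₁ = 69.2 kmol/h.
Conversion of A: 2ξ₁ + 1ξ₂ = 0.336 × 508.8 = 171 → ξ₂ = 32.56 kmol/h.
Outlet amounts (n = n₀ + Σ ν·ξ):
  A: 508.8 − 2(69.2) − 1(32.56) = 337.8
  F: 1322 − 3(69.2) − 1(32.56) = 1082
  C: 0 + 2(69.2) = 138.4
  B: 0 + 1(32.56) = 32.56

1080 kmol/h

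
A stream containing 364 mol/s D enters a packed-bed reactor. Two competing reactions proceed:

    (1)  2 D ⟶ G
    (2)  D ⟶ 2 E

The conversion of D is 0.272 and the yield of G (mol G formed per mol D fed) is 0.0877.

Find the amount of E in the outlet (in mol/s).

Yield of G: 1ξ₁ / 364 = 0.0877 → ξ₁ = 31.92 mol/s.
Conversion of D: 2ξ₁ + 1ξ₂ = 0.272 × 364 = 99.01 → ξ₂ = 35.16 mol/s.
Outlet amounts (n = n₀ + Σ ν·ξ):
  D: 364 − 2(31.92) − 1(35.16) = 265
  G: 0 + 1(31.92) = 31.92
  E: 0 + 2(35.16) = 70.32

70.3 mol/s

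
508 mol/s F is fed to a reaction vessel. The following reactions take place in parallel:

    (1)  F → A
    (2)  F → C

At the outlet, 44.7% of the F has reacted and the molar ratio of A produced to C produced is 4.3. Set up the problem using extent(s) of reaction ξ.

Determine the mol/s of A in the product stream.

Conversion of F: F consumed = 0.447 × 508 = 227.1 mol/s = 1ξ₁ + 1ξ₂.
Selectivity: 1ξ₁ / (1ξ₂) = 4.3 → ξ₁ = 4.3 ξ₂.
Substitute: (1·4.3 + 1) ξ₂ = 227.1 → ξ₂ = 42.84 mol/s, ξ₁ = 184.2 mol/s.
Outlet amounts (n = n₀ + Σ ν·ξ):
  F: 508 − 1(184.2) − 1(42.84) = 280.9
  A: 0 + 1(184.2) = 184.2
  C: 0 + 1(42.84) = 42.84

184 mol/s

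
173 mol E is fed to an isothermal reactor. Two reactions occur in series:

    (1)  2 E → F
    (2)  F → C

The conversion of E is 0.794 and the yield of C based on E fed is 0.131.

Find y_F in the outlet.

Conversion of E: E consumed = 2ξ₁ = 0.794 × 173 → ξ₁ = 68.68 mol.
Yield of C: 1ξ₂ / 173 = 0.131 → ξ₂ = 22.66 mol.
Outlet amounts (n = n₀ + Σ ν·ξ):
  E: 173 − 2(68.68) = 35.64
  F: 0 + 1(68.68) − 1(22.66) = 46.02
  C: 0 + 1(22.66) = 22.66
Total out = 104.3 mol; y_F = 46.02 / 104.3 = 0.4411.

0.441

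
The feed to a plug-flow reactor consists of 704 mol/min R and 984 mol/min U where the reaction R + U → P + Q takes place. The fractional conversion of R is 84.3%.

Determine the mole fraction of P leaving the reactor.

0.352

R reacted = 0.843 × 704 = 593.5 mol/min; ν_R = −1, so ξ = 593.5/1 = 593.5 mol/min.
Outlet amounts (n = n₀ + ν ξ):
  R: 704 − 1(593.5) = 110.5
  U: 984 − 1(593.5) = 390.5
  P: 0 + 1(593.5) = 593.5
  Q: 0 + 1(593.5) = 593.5
Total out = 1688 mol/min; y_P = 593.5 / 1688 = 0.3516.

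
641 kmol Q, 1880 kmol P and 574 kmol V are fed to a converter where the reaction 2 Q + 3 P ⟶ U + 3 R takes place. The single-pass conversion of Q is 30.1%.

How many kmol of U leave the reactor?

96.5 kmol

Q reacted = 0.301 × 641 = 192.9 kmol; ν_Q = −2, so ξ = 192.9/2 = 96.47 kmol.
Outlet amounts (n = n₀ + ν ξ):
  Q: 641 − 2(96.47) = 448.1
  P: 1880 − 3(96.47) = 1591
  U: 0 + 1(96.47) = 96.47
  R: 0 + 3(96.47) = 289.4
  V: 574 (inert)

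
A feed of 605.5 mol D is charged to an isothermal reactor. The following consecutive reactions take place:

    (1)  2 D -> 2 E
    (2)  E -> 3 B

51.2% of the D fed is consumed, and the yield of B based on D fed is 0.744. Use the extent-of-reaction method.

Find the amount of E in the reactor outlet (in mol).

Conversion of D: D consumed = 2ξ₁ = 0.512 × 605.5 → ξ₁ = 155 mol.
Yield of B: 3ξ₂ / 605.5 = 0.744 → ξ₂ = 150.2 mol.
Outlet amounts (n = n₀ + Σ ν·ξ):
  D: 605.5 − 2(155) = 295.5
  E: 0 + 2(155) − 1(150.2) = 159.9
  B: 0 + 3(150.2) = 450.5

160 mol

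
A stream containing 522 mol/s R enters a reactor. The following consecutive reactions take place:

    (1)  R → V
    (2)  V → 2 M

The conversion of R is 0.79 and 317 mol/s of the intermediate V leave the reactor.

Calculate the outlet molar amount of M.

191 mol/s

Conversion of R: R consumed = 1ξ₁ = 0.79 × 522 → ξ₁ = 412.4 mol/s.
V balance: n_V = 0 + 1ξ₁ − 1ξ₂ = 317 → ξ₂ = (1·412.4 − 317)/1 = 95.38 mol/s.
Outlet amounts (n = n₀ + Σ ν·ξ):
  R: 522 − 1(412.4) = 109.6
  V: 0 + 1(412.4) − 1(95.38) = 317
  M: 0 + 2(95.38) = 190.8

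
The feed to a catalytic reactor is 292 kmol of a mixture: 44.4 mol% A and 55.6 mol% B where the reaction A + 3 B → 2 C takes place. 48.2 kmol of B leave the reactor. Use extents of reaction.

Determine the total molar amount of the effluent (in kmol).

216 kmol

For B: n = n₀ − 3ξ → 48.2 = 162.4 − 3ξ, giving ξ = 38.05 kmol.
Outlet amounts (n = n₀ + ν ξ):
  A: 129.6 − 1(38.05) = 91.6
  B: 162.4 − 3(38.05) = 48.2
  C: 0 + 2(38.05) = 76.1
Total out = 91.6 + 48.2 + 76.1 = 215.9 kmol.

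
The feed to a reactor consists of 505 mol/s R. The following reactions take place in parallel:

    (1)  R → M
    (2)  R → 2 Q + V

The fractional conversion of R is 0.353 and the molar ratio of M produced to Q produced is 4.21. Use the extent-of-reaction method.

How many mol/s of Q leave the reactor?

37.8 mol/s

Conversion of R: R consumed = 0.353 × 505 = 178.3 mol/s = 1ξ₁ + 1ξ₂.
Selectivity: 1ξ₁ / (2ξ₂) = 4.21 → ξ₁ = 8.42 ξ₂.
Substitute: (1·8.42 + 1) ξ₂ = 178.3 → ξ₂ = 18.92 mol/s, ξ₁ = 159.3 mol/s.
Outlet amounts (n = n₀ + Σ ν·ξ):
  R: 505 − 1(159.3) − 1(18.92) = 326.7
  M: 0 + 1(159.3) = 159.3
  Q: 0 + 2(18.92) = 37.85
  V: 0 + 1(18.92) = 18.92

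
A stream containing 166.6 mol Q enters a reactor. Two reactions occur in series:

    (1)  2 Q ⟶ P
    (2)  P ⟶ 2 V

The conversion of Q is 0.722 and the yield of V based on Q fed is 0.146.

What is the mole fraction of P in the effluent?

Conversion of Q: Q consumed = 2ξ₁ = 0.722 × 166.6 → ξ₁ = 60.14 mol.
Yield of V: 2ξ₂ / 166.6 = 0.146 → ξ₂ = 12.16 mol.
Outlet amounts (n = n₀ + Σ ν·ξ):
  Q: 166.6 − 2(60.14) = 46.31
  P: 0 + 1(60.14) − 1(12.16) = 47.98
  V: 0 + 2(12.16) = 24.32
Total out = 118.6 mol; y_P = 47.98 / 118.6 = 0.4045.

0.404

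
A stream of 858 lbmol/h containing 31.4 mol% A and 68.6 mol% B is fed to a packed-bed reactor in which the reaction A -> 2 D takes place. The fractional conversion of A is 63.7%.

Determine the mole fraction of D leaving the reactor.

0.333

A reacted = 0.637 × 269.4 = 171.6 lbmol/h; ν_A = −1, so ξ = 171.6/1 = 171.6 lbmol/h.
Outlet amounts (n = n₀ + ν ξ):
  A: 269.4 − 1(171.6) = 97.8
  D: 0 + 2(171.6) = 343.2
  B: 588.6 (inert)
Total out = 1030 lbmol/h; y_D = 343.2 / 1030 = 0.3334.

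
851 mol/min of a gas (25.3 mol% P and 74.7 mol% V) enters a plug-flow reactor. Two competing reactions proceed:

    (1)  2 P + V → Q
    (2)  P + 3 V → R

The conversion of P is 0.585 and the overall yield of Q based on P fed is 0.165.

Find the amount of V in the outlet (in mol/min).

435 mol/min

Yield of Q: 1ξ₁ / 215.3 = 0.165 → ξ₁ = 35.52 mol/min.
Conversion of P: 2ξ₁ + 1ξ₂ = 0.585 × 215.3 = 126 → ξ₂ = 54.9 mol/min.
Outlet amounts (n = n₀ + Σ ν·ξ):
  P: 215.3 − 2(35.52) − 1(54.9) = 89.35
  V: 635.7 − 1(35.52) − 3(54.9) = 435.5
  Q: 0 + 1(35.52) = 35.52
  R: 0 + 1(54.9) = 54.9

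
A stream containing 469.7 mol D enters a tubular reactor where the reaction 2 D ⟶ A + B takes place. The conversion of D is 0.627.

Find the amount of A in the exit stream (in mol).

147 mol

D reacted = 0.627 × 469.7 = 294.5 mol; ν_D = −2, so ξ = 294.5/2 = 147.3 mol.
Outlet amounts (n = n₀ + ν ξ):
  D: 469.7 − 2(147.3) = 175.2
  A: 0 + 1(147.3) = 147.3
  B: 0 + 1(147.3) = 147.3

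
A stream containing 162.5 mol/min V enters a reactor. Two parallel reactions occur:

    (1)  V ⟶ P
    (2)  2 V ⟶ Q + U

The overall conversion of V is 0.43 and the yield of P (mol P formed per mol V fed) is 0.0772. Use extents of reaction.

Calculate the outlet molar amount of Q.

Yield of P: 1ξ₁ / 162.5 = 0.0772 → ξ₁ = 12.54 mol/min.
Conversion of V: 1ξ₁ + 2ξ₂ = 0.43 × 162.5 = 69.88 → ξ₂ = 28.66 mol/min.
Outlet amounts (n = n₀ + Σ ν·ξ):
  V: 162.5 − 1(12.54) − 2(28.66) = 92.62
  P: 0 + 1(12.54) = 12.54
  Q: 0 + 1(28.66) = 28.66
  U: 0 + 1(28.66) = 28.66

28.7 mol/min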